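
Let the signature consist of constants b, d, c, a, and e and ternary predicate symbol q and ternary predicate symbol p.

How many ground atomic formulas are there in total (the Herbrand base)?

With no function symbols, the Herbrand universe is just the 5 constants.
Ground atoms per predicate: q: 5^3 = 125, p: 5^3 = 125.
Herbrand base size = 125 + 125 = 250.

250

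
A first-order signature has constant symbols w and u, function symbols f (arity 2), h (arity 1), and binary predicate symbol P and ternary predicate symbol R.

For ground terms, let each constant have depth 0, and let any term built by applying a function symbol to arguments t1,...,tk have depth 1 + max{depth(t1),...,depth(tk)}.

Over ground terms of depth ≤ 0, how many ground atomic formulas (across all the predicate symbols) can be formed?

12

First count ground terms of depth ≤ 0.
Let N_k count ground terms of depth at most k. Each non-constant term of depth ≤ k is some function symbol applied to depth-≤(k−1) arguments, giving N_k = 2 + N_{k-1}^2 + N_{k-1}.
N_0 = 2
Explicitly: w, u.
So |H| = 2.
Each predicate of arity r yields |H|^r ground atoms (one per choice of an r-tuple from H):
  P: 2^2 = 4;  R: 2^3 = 8
Total ground atoms: 4 + 8 = 12.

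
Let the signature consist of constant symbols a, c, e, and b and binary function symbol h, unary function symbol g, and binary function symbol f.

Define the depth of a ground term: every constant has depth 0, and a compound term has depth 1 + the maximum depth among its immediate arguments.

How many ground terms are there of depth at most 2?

3244

Let N_k count ground terms of depth at most k. Each non-constant term of depth ≤ k is some function symbol applied to depth-≤(k−1) arguments, giving N_k = 4 + N_{k-1}^2 + N_{k-1} + N_{k-1}^2.
N_0 = 4
N_1 = 4 + 4^2 + 4 + 4^2 = 40
N_2 = 4 + 40^2 + 40 + 40^2 = 3244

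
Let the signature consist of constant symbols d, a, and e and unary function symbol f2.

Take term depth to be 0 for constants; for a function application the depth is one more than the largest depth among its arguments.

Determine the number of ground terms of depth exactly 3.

3

Let N_k count ground terms of depth at most k. Each non-constant term of depth ≤ k is some function symbol applied to depth-≤(k−1) arguments, giving N_k = 3 + N_{k-1}.
N_0 = 3
N_1 = 3 + 3 = 6
N_2 = 3 + 6 = 9
N_3 = 3 + 9 = 12
Terms of depth exactly 3: N_3 − N_2 = 12 − 9 = 3.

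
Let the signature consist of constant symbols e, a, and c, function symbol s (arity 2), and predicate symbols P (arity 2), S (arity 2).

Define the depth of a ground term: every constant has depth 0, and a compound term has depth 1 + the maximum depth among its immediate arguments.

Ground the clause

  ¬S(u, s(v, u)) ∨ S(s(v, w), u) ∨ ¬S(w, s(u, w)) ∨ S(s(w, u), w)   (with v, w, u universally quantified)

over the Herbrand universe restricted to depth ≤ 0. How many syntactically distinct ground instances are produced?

27

Ground terms of depth ≤ 0:
  Let N_k count ground terms of depth at most k. Each non-constant term of depth ≤ k is some function symbol applied to depth-≤(k−1) arguments, giving N_k = 3 + N_{k-1}^2.
  N_0 = 3
  Explicitly: e, a, c.
So there are 3 ground terms available for substitution.
There are 3 variables to instantiate (v, w, u), each occurring in at least one literal, so different choices give different ground instances.
Number of ground instances = 3^3 = 27.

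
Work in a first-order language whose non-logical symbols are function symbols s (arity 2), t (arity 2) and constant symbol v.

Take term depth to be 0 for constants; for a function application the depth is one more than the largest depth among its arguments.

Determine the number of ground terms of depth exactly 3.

704

Let N_k = |{terms of depth ≤ k}|. Then N_0 = 1 and N_k = 1 + N_{k-1}^2 + N_{k-1}^2 for k ≥ 1 (one summand per function symbol, arity giving the exponent).
N_0 = 1
N_1 = 1 + 1^2 + 1^2 = 3
N_2 = 1 + 3^2 + 3^2 = 19
N_3 = 1 + 19^2 + 19^2 = 723
Terms of depth exactly 3: N_3 − N_2 = 723 − 19 = 704.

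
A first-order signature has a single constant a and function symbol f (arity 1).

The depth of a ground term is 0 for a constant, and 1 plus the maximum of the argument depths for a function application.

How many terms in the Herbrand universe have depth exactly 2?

Write N_k for the number of ground terms of depth ≤ k. A term of depth ≤ k is either a constant or a function symbol applied to arguments of depth ≤ k−1, so N_k = 1 + N_{k-1}.
N_0 = 1
N_1 = 1 + 1 = 2
N_2 = 1 + 2 = 3
Terms of depth exactly 2: N_2 − N_1 = 3 − 2 = 1.

1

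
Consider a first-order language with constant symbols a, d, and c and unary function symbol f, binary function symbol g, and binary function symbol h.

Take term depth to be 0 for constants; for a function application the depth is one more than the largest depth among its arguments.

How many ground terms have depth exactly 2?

Let N_k count ground terms of depth at most k. Each non-constant term of depth ≤ k is some function symbol applied to depth-≤(k−1) arguments, giving N_k = 3 + N_{k-1} + N_{k-1}^2 + N_{k-1}^2.
N_0 = 3
N_1 = 3 + 3 + 3^2 + 3^2 = 24
N_2 = 3 + 24 + 24^2 + 24^2 = 1179
Terms of depth exactly 2: N_2 − N_1 = 1179 − 24 = 1155.

1155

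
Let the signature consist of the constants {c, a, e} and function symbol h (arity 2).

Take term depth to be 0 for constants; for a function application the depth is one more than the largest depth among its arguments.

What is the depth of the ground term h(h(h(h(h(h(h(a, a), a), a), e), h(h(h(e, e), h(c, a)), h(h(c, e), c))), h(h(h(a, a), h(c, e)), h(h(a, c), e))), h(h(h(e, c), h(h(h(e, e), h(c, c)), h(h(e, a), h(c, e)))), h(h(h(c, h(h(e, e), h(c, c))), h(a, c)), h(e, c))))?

depth(h(a, a)) = 1 + max(0, 0) = 1
depth(h(h(a, a), a)) = 1 + max(1, 0) = 2
depth(h(h(h(a, a), a), a)) = 1 + max(2, 0) = 3
depth(h(h(h(h(a, a), a), a), e)) = 1 + max(3, 0) = 4
depth(h(e, e)) = 1 + max(0, 0) = 1
depth(h(c, a)) = 1 + max(0, 0) = 1
depth(h(h(e, e), h(c, a))) = 1 + max(1, 1) = 2
depth(h(c, e)) = 1 + max(0, 0) = 1
depth(h(h(c, e), c)) = 1 + max(1, 0) = 2
depth(h(h(h(e, e), h(c, a)), h(h(c, e), c))) = 1 + max(2, 2) = 3
depth(h(h(h(h(h(a, a), a), a), e), h(h(h(e, e), h(c, a)), h(h(c, e), c)))) = 1 + max(4, 3) = 5
depth(h(h(a, a), h(c, e))) = 1 + max(1, 1) = 2
depth(h(a, c)) = 1 + max(0, 0) = 1
depth(h(h(a, c), e)) = 1 + max(1, 0) = 2
depth(h(h(h(a, a), h(c, e)), h(h(a, c), e))) = 1 + max(2, 2) = 3
depth(h(h(h(h(h(h(a, a), a), a), e), h(h(h(e, e), h(c, a)), h(h(c, e), c))), h(h(h(a, a), h(c, e)), h(h(a, c), e)))) = 1 + max(5, 3) = 6
depth(h(e, c)) = 1 + max(0, 0) = 1
depth(h(c, c)) = 1 + max(0, 0) = 1
depth(h(h(e, e), h(c, c))) = 1 + max(1, 1) = 2
depth(h(e, a)) = 1 + max(0, 0) = 1
depth(h(h(e, a), h(c, e))) = 1 + max(1, 1) = 2
depth(h(h(h(e, e), h(c, c)), h(h(e, a), h(c, e)))) = 1 + max(2, 2) = 3
depth(h(h(e, c), h(h(h(e, e), h(c, c)), h(h(e, a), h(c, e))))) = 1 + max(1, 3) = 4
depth(h(c, h(h(e, e), h(c, c)))) = 1 + max(0, 2) = 3
depth(h(h(c, h(h(e, e), h(c, c))), h(a, c))) = 1 + max(3, 1) = 4
depth(h(h(h(c, h(h(e, e), h(c, c))), h(a, c)), h(e, c))) = 1 + max(4, 1) = 5
depth(h(h(h(e, c), h(h(h(e, e), h(c, c)), h(h(e, a), h(c, e)))), h(h(h(c, h(h(e, e), h(c, c))), h(a, c)), h(e, c)))) = 1 + max(4, 5) = 6
depth(h(h(h(h(h(h(h(a, a), a), a), e), h(h(h(e, e), h(c, a)), h(h(c, e), c))), h(h(h(a, a), h(c, e)), h(h(a, c), e))), h(h(h(e, c), h(h(h(e, e), h(c, c)), h(h(e, a), h(c, e)))), h(h(h(c, h(h(e, e), h(c, c))), h(a, c)), h(e, c))))) = 1 + max(6, 6) = 7

7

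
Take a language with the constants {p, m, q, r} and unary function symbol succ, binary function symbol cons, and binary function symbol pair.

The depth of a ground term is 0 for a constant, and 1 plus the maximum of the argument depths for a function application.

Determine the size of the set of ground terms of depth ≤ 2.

Write N_k for the number of ground terms of depth ≤ k. A term of depth ≤ k is either a constant or a function symbol applied to arguments of depth ≤ k−1, so N_k = 4 + N_{k-1} + N_{k-1}^2 + N_{k-1}^2.
N_0 = 4
N_1 = 4 + 4 + 4^2 + 4^2 = 40
N_2 = 4 + 40 + 40^2 + 40^2 = 3244

3244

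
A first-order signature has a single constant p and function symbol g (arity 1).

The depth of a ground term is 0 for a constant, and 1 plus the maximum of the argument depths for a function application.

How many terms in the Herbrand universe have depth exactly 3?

1

Write N_k for the number of ground terms of depth ≤ k. A term of depth ≤ k is either a constant or a function symbol applied to arguments of depth ≤ k−1, so N_k = 1 + N_{k-1}.
N_0 = 1
N_1 = 1 + 1 = 2
N_2 = 1 + 2 = 3
N_3 = 1 + 3 = 4
Terms of depth exactly 3: N_3 − N_2 = 4 − 3 = 1.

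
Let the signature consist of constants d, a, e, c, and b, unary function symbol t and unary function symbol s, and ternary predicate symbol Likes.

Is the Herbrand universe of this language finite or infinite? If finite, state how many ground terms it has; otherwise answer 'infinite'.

infinite

The signature has at least one function symbol (t, arity 1) and at least one constant (d).
Iterating t gives infinitely many distinct ground terms: d, t(d), t(t(d)), ...
So the Herbrand universe is infinite.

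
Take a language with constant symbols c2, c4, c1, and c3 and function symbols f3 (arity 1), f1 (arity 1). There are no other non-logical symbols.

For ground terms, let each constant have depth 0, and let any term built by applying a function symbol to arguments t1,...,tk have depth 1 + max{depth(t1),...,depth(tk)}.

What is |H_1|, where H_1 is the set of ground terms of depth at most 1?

12

Count level by level. With function symbols f3/1, f1/1, the terms of depth ≤ k are the 4 constants together with each function applied to depth-≤(k−1) tuples, so N_k = 4 + N_{k-1} + N_{k-1}.
N_0 = 4
N_1 = 4 + 4 + 4 = 12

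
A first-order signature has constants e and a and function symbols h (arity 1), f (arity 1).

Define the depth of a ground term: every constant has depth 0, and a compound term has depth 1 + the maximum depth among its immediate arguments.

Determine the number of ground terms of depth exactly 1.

4

Write N_k for the number of ground terms of depth ≤ k. A term of depth ≤ k is either a constant or a function symbol applied to arguments of depth ≤ k−1, so N_k = 2 + N_{k-1} + N_{k-1}.
N_0 = 2
N_1 = 2 + 2 + 2 = 6
Terms of depth exactly 1: N_1 − N_0 = 6 − 2 = 4.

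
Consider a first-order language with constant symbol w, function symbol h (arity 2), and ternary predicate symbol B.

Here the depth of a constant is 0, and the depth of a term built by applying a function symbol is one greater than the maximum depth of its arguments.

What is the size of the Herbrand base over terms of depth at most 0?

1

First count ground terms of depth ≤ 0.
Count level by level. With function symbols h/2, the terms of depth ≤ k are the 1 constant together with each function applied to depth-≤(k−1) tuples, so N_k = 1 + N_{k-1}^2.
N_0 = 1
Explicitly: w.
So |H| = 1.
For each predicate symbol, the number of ground atoms is |H| raised to its arity; summing:
  B: 1^3 = 1
Total ground atoms: 1.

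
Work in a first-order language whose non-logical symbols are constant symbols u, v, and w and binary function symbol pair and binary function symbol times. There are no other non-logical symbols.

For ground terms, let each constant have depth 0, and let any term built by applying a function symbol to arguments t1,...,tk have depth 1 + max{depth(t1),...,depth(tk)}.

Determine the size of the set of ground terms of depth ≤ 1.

21

Count level by level. With function symbols pair/2, times/2, the terms of depth ≤ k are the 3 constants together with each function applied to depth-≤(k−1) tuples, so N_k = 3 + N_{k-1}^2 + N_{k-1}^2.
N_0 = 3
N_1 = 3 + 3^2 + 3^2 = 21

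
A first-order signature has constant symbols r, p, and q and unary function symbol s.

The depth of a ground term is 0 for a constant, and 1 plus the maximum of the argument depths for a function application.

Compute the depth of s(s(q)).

depth(s(q)) = 1 + depth(q) = 1 + 0 = 1
depth(s(s(q))) = 1 + depth(s(q)) = 1 + 1 = 2

2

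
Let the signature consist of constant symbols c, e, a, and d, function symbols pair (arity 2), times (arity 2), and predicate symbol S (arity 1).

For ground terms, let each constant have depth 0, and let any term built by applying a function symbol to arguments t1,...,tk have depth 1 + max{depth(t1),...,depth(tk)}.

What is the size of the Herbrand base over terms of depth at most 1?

36

First count ground terms of depth ≤ 1.
Let N_k = |{terms of depth ≤ k}|. Then N_0 = 4 and N_k = 4 + N_{k-1}^2 + N_{k-1}^2 for k ≥ 1 (one summand per function symbol, arity giving the exponent).
N_0 = 4
N_1 = 4 + 4^2 + 4^2 = 36
So |H| = 36.
Ground atoms are formed by filling each argument slot of a predicate with a term from H, so an r-ary predicate gives |H|^r atoms:
  S: 36
Total ground atoms: 36.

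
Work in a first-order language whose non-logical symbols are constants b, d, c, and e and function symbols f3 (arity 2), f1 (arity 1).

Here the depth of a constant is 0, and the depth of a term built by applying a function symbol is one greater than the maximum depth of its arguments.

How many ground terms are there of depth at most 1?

24

Let N_k = |{terms of depth ≤ k}|. Then N_0 = 4 and N_k = 4 + N_{k-1}^2 + N_{k-1} for k ≥ 1 (one summand per function symbol, arity giving the exponent).
N_0 = 4
N_1 = 4 + 4^2 + 4 = 24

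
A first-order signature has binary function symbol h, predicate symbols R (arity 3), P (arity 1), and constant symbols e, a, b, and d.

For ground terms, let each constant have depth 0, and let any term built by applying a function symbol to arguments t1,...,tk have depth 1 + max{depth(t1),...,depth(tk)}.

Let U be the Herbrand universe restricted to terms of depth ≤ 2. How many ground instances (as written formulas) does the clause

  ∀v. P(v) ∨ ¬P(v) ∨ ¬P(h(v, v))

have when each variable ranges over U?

Ground terms of depth ≤ 2:
  If N_k denotes the number of depth-≤k ground terms, the 4 constants give N_0 = 4, and each function symbol of arity r contributes N_{k-1}^r new terms at level k: N_k = 4 + N_{k-1}^2.
  N_0 = 4
  N_1 = 4 + 4^2 = 20
  N_2 = 4 + 20^2 = 404
So there are 404 ground terms available for substitution.
The body mentions the single quantified variable v; since ground terms form a free algebra, no two substitutions collapse to the same formula.
Number of ground instances = 404.

404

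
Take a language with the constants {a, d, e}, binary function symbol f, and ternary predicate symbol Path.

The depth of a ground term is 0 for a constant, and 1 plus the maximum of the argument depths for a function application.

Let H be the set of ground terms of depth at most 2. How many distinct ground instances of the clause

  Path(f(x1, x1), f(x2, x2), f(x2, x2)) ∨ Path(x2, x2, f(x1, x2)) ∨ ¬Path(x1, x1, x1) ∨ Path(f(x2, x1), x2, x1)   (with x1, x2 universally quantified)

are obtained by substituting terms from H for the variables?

Ground terms of depth ≤ 2:
  Let N_k count ground terms of depth at most k. Each non-constant term of depth ≤ k is some function symbol applied to depth-≤(k−1) arguments, giving N_k = 3 + N_{k-1}^2.
  N_0 = 3
  N_1 = 3 + 3^2 = 12
  N_2 = 3 + 12^2 = 147
So there are 147 ground terms available for substitution.
Each of x1, x2 ranges independently over the available ground terms, and distinct assignments produce distinct instances.
Number of ground instances = 147^2 = 21609.

21609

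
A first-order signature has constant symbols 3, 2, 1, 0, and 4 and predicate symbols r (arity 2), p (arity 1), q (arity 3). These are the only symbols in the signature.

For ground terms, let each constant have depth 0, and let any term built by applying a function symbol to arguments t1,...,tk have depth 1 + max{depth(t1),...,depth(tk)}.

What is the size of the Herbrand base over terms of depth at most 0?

155

First count ground terms of depth ≤ 0.
With no function symbols every ground term is a constant, so there are exactly 5 ground terms at every depth bound.
N_0 = 5
So |H| = 5.
Ground atoms are formed by filling each argument slot of a predicate with a term from H, so an r-ary predicate gives |H|^r atoms:
  r: 5^2 = 25;  p: 5;  q: 5^3 = 125
Total ground atoms: 25 + 5 + 125 = 155.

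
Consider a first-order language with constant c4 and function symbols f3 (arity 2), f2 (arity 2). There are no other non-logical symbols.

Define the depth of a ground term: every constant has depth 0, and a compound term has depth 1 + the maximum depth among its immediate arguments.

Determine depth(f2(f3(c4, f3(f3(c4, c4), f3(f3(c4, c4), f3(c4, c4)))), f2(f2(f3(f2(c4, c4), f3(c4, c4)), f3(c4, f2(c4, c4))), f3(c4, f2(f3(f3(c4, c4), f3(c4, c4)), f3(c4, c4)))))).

depth(f3(c4, c4)) = 1 + max(0, 0) = 1
depth(f3(f3(c4, c4), f3(c4, c4))) = 1 + max(1, 1) = 2
depth(f3(f3(c4, c4), f3(f3(c4, c4), f3(c4, c4)))) = 1 + max(1, 2) = 3
depth(f3(c4, f3(f3(c4, c4), f3(f3(c4, c4), f3(c4, c4))))) = 1 + max(0, 3) = 4
depth(f2(c4, c4)) = 1 + max(0, 0) = 1
depth(f3(f2(c4, c4), f3(c4, c4))) = 1 + max(1, 1) = 2
depth(f3(c4, f2(c4, c4))) = 1 + max(0, 1) = 2
depth(f2(f3(f2(c4, c4), f3(c4, c4)), f3(c4, f2(c4, c4)))) = 1 + max(2, 2) = 3
depth(f2(f3(f3(c4, c4), f3(c4, c4)), f3(c4, c4))) = 1 + max(2, 1) = 3
depth(f3(c4, f2(f3(f3(c4, c4), f3(c4, c4)), f3(c4, c4)))) = 1 + max(0, 3) = 4
depth(f2(f2(f3(f2(c4, c4), f3(c4, c4)), f3(c4, f2(c4, c4))), f3(c4, f2(f3(f3(c4, c4), f3(c4, c4)), f3(c4, c4))))) = 1 + max(3, 4) = 5
depth(f2(f3(c4, f3(f3(c4, c4), f3(f3(c4, c4), f3(c4, c4)))), f2(f2(f3(f2(c4, c4), f3(c4, c4)), f3(c4, f2(c4, c4))), f3(c4, f2(f3(f3(c4, c4), f3(c4, c4)), f3(c4, c4)))))) = 1 + max(4, 5) = 6

6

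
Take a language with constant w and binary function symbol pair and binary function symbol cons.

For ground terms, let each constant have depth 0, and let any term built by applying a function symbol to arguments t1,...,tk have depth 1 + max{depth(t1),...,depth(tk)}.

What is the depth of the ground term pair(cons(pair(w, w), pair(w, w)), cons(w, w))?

depth(pair(w, w)) = 1 + max(0, 0) = 1
depth(cons(pair(w, w), pair(w, w))) = 1 + max(1, 1) = 2
depth(cons(w, w)) = 1 + max(0, 0) = 1
depth(pair(cons(pair(w, w), pair(w, w)), cons(w, w))) = 1 + max(2, 1) = 3

3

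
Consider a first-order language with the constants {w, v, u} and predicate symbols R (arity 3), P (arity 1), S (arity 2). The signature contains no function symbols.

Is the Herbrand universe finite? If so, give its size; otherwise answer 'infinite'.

There are no function symbols, so every ground term is one of the 3 constants.
The Herbrand universe is {w, v, u}, which is finite with 3 elements.

3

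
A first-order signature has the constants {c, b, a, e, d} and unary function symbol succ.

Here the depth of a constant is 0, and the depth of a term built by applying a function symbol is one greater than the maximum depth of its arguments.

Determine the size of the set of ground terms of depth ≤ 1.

10

Let N_k count ground terms of depth at most k. Each non-constant term of depth ≤ k is some function symbol applied to depth-≤(k−1) arguments, giving N_k = 5 + N_{k-1}.
N_0 = 5
N_1 = 5 + 5 = 10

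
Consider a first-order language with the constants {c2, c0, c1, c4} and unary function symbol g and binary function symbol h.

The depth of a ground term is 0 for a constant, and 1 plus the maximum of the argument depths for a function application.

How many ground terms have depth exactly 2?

Let N_k count ground terms of depth at most k. Each non-constant term of depth ≤ k is some function symbol applied to depth-≤(k−1) arguments, giving N_k = 4 + N_{k-1} + N_{k-1}^2.
N_0 = 4
N_1 = 4 + 4 + 4^2 = 24
N_2 = 4 + 24 + 24^2 = 604
Terms of depth exactly 2: N_2 − N_1 = 604 − 24 = 580.

580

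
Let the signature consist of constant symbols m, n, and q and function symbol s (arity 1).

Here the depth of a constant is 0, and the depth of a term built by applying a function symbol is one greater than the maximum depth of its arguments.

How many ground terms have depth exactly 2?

3

Write N_k for the number of ground terms of depth ≤ k. A term of depth ≤ k is either a constant or a function symbol applied to arguments of depth ≤ k−1, so N_k = 3 + N_{k-1}.
N_0 = 3
N_1 = 3 + 3 = 6
N_2 = 3 + 6 = 9
Terms of depth exactly 2: N_2 − N_1 = 9 − 6 = 3.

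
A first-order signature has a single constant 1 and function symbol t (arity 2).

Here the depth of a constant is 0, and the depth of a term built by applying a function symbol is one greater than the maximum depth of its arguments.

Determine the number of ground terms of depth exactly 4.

Let N_k = |{terms of depth ≤ k}|. Then N_0 = 1 and N_k = 1 + N_{k-1}^2 for k ≥ 1 (one summand per function symbol, arity giving the exponent).
N_0 = 1
N_1 = 1 + 1^2 = 2
N_2 = 1 + 2^2 = 5
N_3 = 1 + 5^2 = 26
N_4 = 1 + 26^2 = 677
Terms of depth exactly 4: N_4 − N_3 = 677 − 26 = 651.

651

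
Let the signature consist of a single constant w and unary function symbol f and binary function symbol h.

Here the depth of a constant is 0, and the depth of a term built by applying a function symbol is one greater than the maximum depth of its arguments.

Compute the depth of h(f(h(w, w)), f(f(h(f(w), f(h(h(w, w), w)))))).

7

depth(h(w, w)) = 1 + max(0, 0) = 1
depth(f(h(w, w))) = 1 + depth(h(w, w)) = 1 + 1 = 2
depth(f(w)) = 1 + depth(w) = 1 + 0 = 1
depth(h(h(w, w), w)) = 1 + max(1, 0) = 2
depth(f(h(h(w, w), w))) = 1 + depth(h(h(w, w), w)) = 1 + 2 = 3
depth(h(f(w), f(h(h(w, w), w)))) = 1 + max(1, 3) = 4
depth(f(h(f(w), f(h(h(w, w), w))))) = 1 + depth(h(f(w), f(h(h(w, w), w)))) = 1 + 4 = 5
depth(f(f(h(f(w), f(h(h(w, w), w)))))) = 1 + depth(f(h(f(w), f(h(h(w, w), w))))) = 1 + 5 = 6
depth(h(f(h(w, w)), f(f(h(f(w), f(h(h(w, w), w))))))) = 1 + max(2, 6) = 7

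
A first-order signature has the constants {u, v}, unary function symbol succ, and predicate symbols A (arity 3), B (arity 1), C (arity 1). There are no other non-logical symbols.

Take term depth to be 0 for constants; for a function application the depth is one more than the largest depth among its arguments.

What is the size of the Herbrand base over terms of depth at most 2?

First count ground terms of depth ≤ 2.
Write N_k for the number of ground terms of depth ≤ k. A term of depth ≤ k is either a constant or a function symbol applied to arguments of depth ≤ k−1, so N_k = 2 + N_{k-1}.
N_0 = 2
N_1 = 2 + 2 = 4
N_2 = 2 + 4 = 6
So |H| = 6.
A ground atom is a predicate applied to a tuple of terms from H, so the count is the sum over predicates of |H|^arity:
  A: 6^3 = 216;  B: 6;  C: 6
Total ground atoms: 216 + 6 + 6 = 228.

228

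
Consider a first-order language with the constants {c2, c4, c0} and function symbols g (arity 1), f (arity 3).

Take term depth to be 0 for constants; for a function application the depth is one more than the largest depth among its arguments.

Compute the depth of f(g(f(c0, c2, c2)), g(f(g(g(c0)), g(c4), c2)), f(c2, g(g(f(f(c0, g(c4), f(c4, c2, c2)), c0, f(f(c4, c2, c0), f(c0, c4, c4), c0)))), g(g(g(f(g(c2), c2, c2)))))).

7

depth(f(c0, c2, c2)) = 1 + max(0, 0, 0) = 1
depth(g(f(c0, c2, c2))) = 1 + depth(f(c0, c2, c2)) = 1 + 1 = 2
depth(g(c0)) = 1 + depth(c0) = 1 + 0 = 1
depth(g(g(c0))) = 1 + depth(g(c0)) = 1 + 1 = 2
depth(g(c4)) = 1 + depth(c4) = 1 + 0 = 1
depth(f(g(g(c0)), g(c4), c2)) = 1 + max(2, 1, 0) = 3
depth(g(f(g(g(c0)), g(c4), c2))) = 1 + depth(f(g(g(c0)), g(c4), c2)) = 1 + 3 = 4
depth(f(c4, c2, c2)) = 1 + max(0, 0, 0) = 1
depth(f(c0, g(c4), f(c4, c2, c2))) = 1 + max(0, 1, 1) = 2
depth(f(c4, c2, c0)) = 1 + max(0, 0, 0) = 1
depth(f(c0, c4, c4)) = 1 + max(0, 0, 0) = 1
depth(f(f(c4, c2, c0), f(c0, c4, c4), c0)) = 1 + max(1, 1, 0) = 2
depth(f(f(c0, g(c4), f(c4, c2, c2)), c0, f(f(c4, c2, c0), f(c0, c4, c4), c0))) = 1 + max(2, 0, 2) = 3
depth(g(f(f(c0, g(c4), f(c4, c2, c2)), c0, f(f(c4, c2, c0), f(c0, c4, c4), c0)))) = 1 + depth(f(f(c0, g(c4), f(c4, c2, c2)), c0, f(f(c4, c2, c0), f(c0, c4, c4), c0))) = 1 + 3 = 4
depth(g(g(f(f(c0, g(c4), f(c4, c2, c2)), c0, f(f(c4, c2, c0), f(c0, c4, c4), c0))))) = 1 + depth(g(f(f(c0, g(c4), f(c4, c2, c2)), c0, f(f(c4, c2, c0), f(c0, c4, c4), c0)))) = 1 + 4 = 5
depth(g(c2)) = 1 + depth(c2) = 1 + 0 = 1
depth(f(g(c2), c2, c2)) = 1 + max(1, 0, 0) = 2
depth(g(f(g(c2), c2, c2))) = 1 + depth(f(g(c2), c2, c2)) = 1 + 2 = 3
depth(g(g(f(g(c2), c2, c2)))) = 1 + depth(g(f(g(c2), c2, c2))) = 1 + 3 = 4
depth(g(g(g(f(g(c2), c2, c2))))) = 1 + depth(g(g(f(g(c2), c2, c2)))) = 1 + 4 = 5
depth(f(c2, g(g(f(f(c0, g(c4), f(c4, c2, c2)), c0, f(f(c4, c2, c0), f(c0, c4, c4), c0)))), g(g(g(f(g(c2), c2, c2)))))) = 1 + max(0, 5, 5) = 6
depth(f(g(f(c0, c2, c2)), g(f(g(g(c0)), g(c4), c2)), f(c2, g(g(f(f(c0, g(c4), f(c4, c2, c2)), c0, f(f(c4, c2, c0), f(c0, c4, c4), c0)))), g(g(g(f(g(c2), c2, c2))))))) = 1 + max(2, 4, 6) = 7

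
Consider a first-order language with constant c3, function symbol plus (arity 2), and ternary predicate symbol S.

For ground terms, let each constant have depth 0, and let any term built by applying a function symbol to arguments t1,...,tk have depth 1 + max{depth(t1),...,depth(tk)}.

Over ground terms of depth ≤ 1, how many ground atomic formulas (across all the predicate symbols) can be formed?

First count ground terms of depth ≤ 1.
Count level by level. With function symbols plus/2, the terms of depth ≤ k are the 1 constant together with each function applied to depth-≤(k−1) tuples, so N_k = 1 + N_{k-1}^2.
N_0 = 1
N_1 = 1 + 1^2 = 2
Explicitly: c3, plus(c3, c3).
So |H| = 2.
Ground atoms are formed by filling each argument slot of a predicate with a term from H, so an r-ary predicate gives |H|^r atoms:
  S: 2^3 = 8
Total ground atoms: 8.

8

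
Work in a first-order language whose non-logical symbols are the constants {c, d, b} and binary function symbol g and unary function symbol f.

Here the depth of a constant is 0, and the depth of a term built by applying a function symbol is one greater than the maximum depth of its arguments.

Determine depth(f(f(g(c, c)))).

depth(g(c, c)) = 1 + max(0, 0) = 1
depth(f(g(c, c))) = 1 + depth(g(c, c)) = 1 + 1 = 2
depth(f(f(g(c, c)))) = 1 + depth(f(g(c, c))) = 1 + 2 = 3

3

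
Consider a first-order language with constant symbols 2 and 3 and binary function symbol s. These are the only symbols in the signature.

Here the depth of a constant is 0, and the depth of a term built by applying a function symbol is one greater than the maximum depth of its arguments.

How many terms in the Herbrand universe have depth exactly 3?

Count level by level. With function symbols s/2, the terms of depth ≤ k are the 2 constants together with each function applied to depth-≤(k−1) tuples, so N_k = 2 + N_{k-1}^2.
N_0 = 2
N_1 = 2 + 2^2 = 6
N_2 = 2 + 6^2 = 38
N_3 = 2 + 38^2 = 1446
Terms of depth exactly 3: N_3 − N_2 = 1446 − 38 = 1408.

1408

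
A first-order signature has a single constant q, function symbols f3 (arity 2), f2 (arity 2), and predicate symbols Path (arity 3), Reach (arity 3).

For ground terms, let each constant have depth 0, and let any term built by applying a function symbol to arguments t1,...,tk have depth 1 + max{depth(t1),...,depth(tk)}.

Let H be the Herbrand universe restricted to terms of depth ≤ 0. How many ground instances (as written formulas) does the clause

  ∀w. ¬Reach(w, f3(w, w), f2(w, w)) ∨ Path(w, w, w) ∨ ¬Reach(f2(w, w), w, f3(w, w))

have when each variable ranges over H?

1

Ground terms of depth ≤ 0:
  Count level by level. With function symbols f3/2, f2/2, the terms of depth ≤ k are the 1 constant together with each function applied to depth-≤(k−1) tuples, so N_k = 1 + N_{k-1}^2 + N_{k-1}^2.
  N_0 = 1
So there is exactly 1 ground term available for substitution.
The clause has 1 distinct variable (w), which appears in the body. In the free term algebra distinct substitutions yield syntactically distinct ground instances.
Number of ground instances = 1.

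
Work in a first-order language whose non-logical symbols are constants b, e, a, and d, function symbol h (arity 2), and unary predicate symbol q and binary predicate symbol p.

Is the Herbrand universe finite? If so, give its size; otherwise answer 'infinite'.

The signature has at least one function symbol (h, arity 2) and at least one constant (b).
Iterating h gives infinitely many distinct ground terms: b, h(b, b), h(h(b, b), h(b, b)), ...
So the Herbrand universe is infinite.

infinite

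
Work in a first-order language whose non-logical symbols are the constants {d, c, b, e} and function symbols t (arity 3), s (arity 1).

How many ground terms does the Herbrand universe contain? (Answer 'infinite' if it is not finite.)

infinite

The signature has at least one function symbol (t, arity 3) and at least one constant (d).
Iterating t gives infinitely many distinct ground terms: d, t(d, d, d), t(t(d, d, d), t(d, d, d), t(d, d, d)), ...
So the Herbrand universe is infinite.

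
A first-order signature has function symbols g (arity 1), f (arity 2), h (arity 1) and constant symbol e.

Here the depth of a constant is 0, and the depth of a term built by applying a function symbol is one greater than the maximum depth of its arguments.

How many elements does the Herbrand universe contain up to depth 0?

Write N_k for the number of ground terms of depth ≤ k. A term of depth ≤ k is either a constant or a function symbol applied to arguments of depth ≤ k−1, so N_k = 1 + N_{k-1} + N_{k-1}^2 + N_{k-1}.
N_0 = 1
Explicitly: e.

1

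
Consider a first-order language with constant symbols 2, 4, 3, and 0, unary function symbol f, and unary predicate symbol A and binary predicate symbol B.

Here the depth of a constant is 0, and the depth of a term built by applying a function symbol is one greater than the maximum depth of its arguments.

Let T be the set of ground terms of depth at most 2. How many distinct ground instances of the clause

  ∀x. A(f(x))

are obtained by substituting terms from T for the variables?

12

Ground terms of depth ≤ 2:
  If N_k denotes the number of depth-≤k ground terms, the 4 constants give N_0 = 4, and each function symbol of arity r contributes N_{k-1}^r new terms at level k: N_k = 4 + N_{k-1}.
  N_0 = 4
  N_1 = 4 + 4 = 8
  N_2 = 4 + 8 = 12
So there are 12 ground terms available for substitution.
There is 1 variable to instantiate (x),  occurring in at least one literal, so different choices give different ground instances.
Number of ground instances = 12.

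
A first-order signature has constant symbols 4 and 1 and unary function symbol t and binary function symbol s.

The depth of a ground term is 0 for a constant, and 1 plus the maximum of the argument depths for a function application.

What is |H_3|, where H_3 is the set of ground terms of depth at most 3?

Count level by level. With function symbols t/1, s/2, the terms of depth ≤ k are the 2 constants together with each function applied to depth-≤(k−1) tuples, so N_k = 2 + N_{k-1} + N_{k-1}^2.
N_0 = 2
N_1 = 2 + 2 + 2^2 = 8
N_2 = 2 + 8 + 8^2 = 74
N_3 = 2 + 74 + 74^2 = 5552

5552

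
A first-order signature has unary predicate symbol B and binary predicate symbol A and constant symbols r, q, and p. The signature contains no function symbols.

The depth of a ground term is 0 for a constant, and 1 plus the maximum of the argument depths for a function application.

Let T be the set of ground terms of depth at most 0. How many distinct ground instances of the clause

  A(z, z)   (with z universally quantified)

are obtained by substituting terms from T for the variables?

Ground terms of depth ≤ 0:
  With no function symbols every ground term is a constant, so there are exactly 3 ground terms at every depth bound.
  N_0 = 3
  Explicitly: r, q, p.
So there are 3 ground terms available for substitution.
The variable z ranges independently over the available ground terms, and distinct assignments produce distinct instances.
Number of ground instances = 3.

3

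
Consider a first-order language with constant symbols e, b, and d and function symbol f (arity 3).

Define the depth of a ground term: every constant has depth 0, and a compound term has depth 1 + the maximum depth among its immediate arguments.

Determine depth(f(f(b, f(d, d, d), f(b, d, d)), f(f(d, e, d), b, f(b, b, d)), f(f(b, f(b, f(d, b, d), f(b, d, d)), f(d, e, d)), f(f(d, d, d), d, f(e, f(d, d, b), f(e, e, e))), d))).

5

depth(f(d, d, d)) = 1 + max(0, 0, 0) = 1
depth(f(b, d, d)) = 1 + max(0, 0, 0) = 1
depth(f(b, f(d, d, d), f(b, d, d))) = 1 + max(0, 1, 1) = 2
depth(f(d, e, d)) = 1 + max(0, 0, 0) = 1
depth(f(b, b, d)) = 1 + max(0, 0, 0) = 1
depth(f(f(d, e, d), b, f(b, b, d))) = 1 + max(1, 0, 1) = 2
depth(f(d, b, d)) = 1 + max(0, 0, 0) = 1
depth(f(b, f(d, b, d), f(b, d, d))) = 1 + max(0, 1, 1) = 2
depth(f(b, f(b, f(d, b, d), f(b, d, d)), f(d, e, d))) = 1 + max(0, 2, 1) = 3
depth(f(d, d, b)) = 1 + max(0, 0, 0) = 1
depth(f(e, e, e)) = 1 + max(0, 0, 0) = 1
depth(f(e, f(d, d, b), f(e, e, e))) = 1 + max(0, 1, 1) = 2
depth(f(f(d, d, d), d, f(e, f(d, d, b), f(e, e, e)))) = 1 + max(1, 0, 2) = 3
depth(f(f(b, f(b, f(d, b, d), f(b, d, d)), f(d, e, d)), f(f(d, d, d), d, f(e, f(d, d, b), f(e, e, e))), d)) = 1 + max(3, 3, 0) = 4
depth(f(f(b, f(d, d, d), f(b, d, d)), f(f(d, e, d), b, f(b, b, d)), f(f(b, f(b, f(d, b, d), f(b, d, d)), f(d, e, d)), f(f(d, d, d), d, f(e, f(d, d, b), f(e, e, e))), d))) = 1 + max(2, 2, 4) = 5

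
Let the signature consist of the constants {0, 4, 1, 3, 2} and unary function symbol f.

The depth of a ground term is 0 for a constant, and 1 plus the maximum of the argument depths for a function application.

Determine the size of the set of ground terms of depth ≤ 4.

If N_k denotes the number of depth-≤k ground terms, the 5 constants give N_0 = 5, and each function symbol of arity r contributes N_{k-1}^r new terms at level k: N_k = 5 + N_{k-1}.
N_0 = 5
N_1 = 5 + 5 = 10
N_2 = 5 + 10 = 15
N_3 = 5 + 15 = 20
N_4 = 5 + 20 = 25

25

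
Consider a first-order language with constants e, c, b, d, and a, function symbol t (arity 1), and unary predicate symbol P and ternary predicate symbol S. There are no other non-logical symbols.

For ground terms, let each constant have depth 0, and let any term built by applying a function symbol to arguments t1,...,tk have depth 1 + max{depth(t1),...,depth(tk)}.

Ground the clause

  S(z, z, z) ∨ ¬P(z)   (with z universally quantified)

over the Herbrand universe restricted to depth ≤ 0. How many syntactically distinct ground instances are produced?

Ground terms of depth ≤ 0:
  Write N_k for the number of ground terms of depth ≤ k. A term of depth ≤ k is either a constant or a function symbol applied to arguments of depth ≤ k−1, so N_k = 5 + N_{k-1}.
  N_0 = 5
  Explicitly: e, c, b, d, a.
So there are 5 ground terms available for substitution.
The body mentions the single quantified variable z; since ground terms form a free algebra, no two substitutions collapse to the same formula.
Number of ground instances = 5.

5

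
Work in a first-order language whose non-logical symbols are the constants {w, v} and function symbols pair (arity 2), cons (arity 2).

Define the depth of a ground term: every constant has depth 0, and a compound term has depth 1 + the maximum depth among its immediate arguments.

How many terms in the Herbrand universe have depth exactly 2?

If N_k denotes the number of depth-≤k ground terms, the 2 constants give N_0 = 2, and each function symbol of arity r contributes N_{k-1}^r new terms at level k: N_k = 2 + N_{k-1}^2 + N_{k-1}^2.
N_0 = 2
N_1 = 2 + 2^2 + 2^2 = 10
N_2 = 2 + 10^2 + 10^2 = 202
Terms of depth exactly 2: N_2 − N_1 = 202 − 10 = 192.

192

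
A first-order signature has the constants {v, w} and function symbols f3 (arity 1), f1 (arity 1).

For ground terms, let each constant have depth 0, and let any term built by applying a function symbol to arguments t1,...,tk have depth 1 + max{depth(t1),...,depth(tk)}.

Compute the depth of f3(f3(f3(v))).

depth(f3(v)) = 1 + depth(v) = 1 + 0 = 1
depth(f3(f3(v))) = 1 + depth(f3(v)) = 1 + 1 = 2
depth(f3(f3(f3(v)))) = 1 + depth(f3(f3(v))) = 1 + 2 = 3

3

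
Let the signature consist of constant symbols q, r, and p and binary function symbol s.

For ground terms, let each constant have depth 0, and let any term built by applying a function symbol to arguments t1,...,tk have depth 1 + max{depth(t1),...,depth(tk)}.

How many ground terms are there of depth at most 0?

3

Let N_k = |{terms of depth ≤ k}|. Then N_0 = 3 and N_k = 3 + N_{k-1}^2 for k ≥ 1 (one summand per function symbol, arity giving the exponent).
N_0 = 3
Explicitly: q, r, p.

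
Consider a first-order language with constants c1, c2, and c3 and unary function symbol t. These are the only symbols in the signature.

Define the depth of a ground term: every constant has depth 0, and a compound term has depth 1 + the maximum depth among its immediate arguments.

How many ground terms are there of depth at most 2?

Let N_k count ground terms of depth at most k. Each non-constant term of depth ≤ k is some function symbol applied to depth-≤(k−1) arguments, giving N_k = 3 + N_{k-1}.
N_0 = 3
N_1 = 3 + 3 = 6
N_2 = 3 + 6 = 9
Explicitly: c1, c2, c3, t(c1), t(c2), t(c3), t(t(c1)), t(t(c2)), t(t(c3)).

9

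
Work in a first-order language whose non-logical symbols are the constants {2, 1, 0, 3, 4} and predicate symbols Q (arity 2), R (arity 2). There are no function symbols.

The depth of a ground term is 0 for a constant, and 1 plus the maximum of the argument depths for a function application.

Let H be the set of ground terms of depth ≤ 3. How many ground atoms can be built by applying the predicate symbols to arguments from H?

First count ground terms of depth ≤ 3.
With no function symbols every ground term is a constant, so there are exactly 5 ground terms at every depth bound.
N_0 = 5
N_1 = 5
N_2 = 5
N_3 = 5
Explicitly: 2, 1, 0, 3, 4.
So |H| = 5.
For each predicate symbol, the number of ground atoms is |H| raised to its arity; summing:
  Q: 5^2 = 25;  R: 5^2 = 25
Total ground atoms: 25 + 25 = 50.

50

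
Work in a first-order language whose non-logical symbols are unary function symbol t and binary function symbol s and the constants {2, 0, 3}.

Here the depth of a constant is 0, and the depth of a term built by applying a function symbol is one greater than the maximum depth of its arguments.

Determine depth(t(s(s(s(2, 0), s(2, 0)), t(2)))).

depth(s(2, 0)) = 1 + max(0, 0) = 1
depth(s(s(2, 0), s(2, 0))) = 1 + max(1, 1) = 2
depth(t(2)) = 1 + depth(2) = 1 + 0 = 1
depth(s(s(s(2, 0), s(2, 0)), t(2))) = 1 + max(2, 1) = 3
depth(t(s(s(s(2, 0), s(2, 0)), t(2)))) = 1 + depth(s(s(s(2, 0), s(2, 0)), t(2))) = 1 + 3 = 4

4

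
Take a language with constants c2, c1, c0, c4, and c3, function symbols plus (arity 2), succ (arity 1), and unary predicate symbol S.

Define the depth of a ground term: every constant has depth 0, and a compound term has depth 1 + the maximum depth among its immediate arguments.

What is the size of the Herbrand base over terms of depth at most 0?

First count ground terms of depth ≤ 0.
Let N_k count ground terms of depth at most k. Each non-constant term of depth ≤ k is some function symbol applied to depth-≤(k−1) arguments, giving N_k = 5 + N_{k-1}^2 + N_{k-1}.
N_0 = 5
Explicitly: c2, c1, c0, c4, c3.
So |H| = 5.
Each predicate of arity r yields |H|^r ground atoms (one per choice of an r-tuple from H):
  S: 5
Total ground atoms: 5.

5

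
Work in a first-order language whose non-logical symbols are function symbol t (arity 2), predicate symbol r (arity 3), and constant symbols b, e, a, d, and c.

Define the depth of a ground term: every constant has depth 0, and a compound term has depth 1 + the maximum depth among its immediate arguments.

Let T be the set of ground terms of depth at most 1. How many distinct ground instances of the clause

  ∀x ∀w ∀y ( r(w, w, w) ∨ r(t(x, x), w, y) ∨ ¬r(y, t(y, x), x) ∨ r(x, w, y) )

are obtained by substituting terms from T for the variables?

27000

Ground terms of depth ≤ 1:
  If N_k denotes the number of depth-≤k ground terms, the 5 constants give N_0 = 5, and each function symbol of arity r contributes N_{k-1}^r new terms at level k: N_k = 5 + N_{k-1}^2.
  N_0 = 5
  N_1 = 5 + 5^2 = 30
So there are 30 ground terms available for substitution.
The body mentions every one of the 3 quantified variables; since ground terms form a free algebra, no two substitutions collapse to the same formula.
Number of ground instances = 30^3 = 27000.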